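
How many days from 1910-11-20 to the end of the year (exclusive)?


Day of year: 324 of 365
Remaining = 365 - 324

41 days


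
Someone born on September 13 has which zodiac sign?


Date: September 13
Conventional tropical zodiac dates: Virgo from August 23 onward; Libra starts September 23
September 13 falls within the Virgo range

Virgo


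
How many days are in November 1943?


November 1943

30 days


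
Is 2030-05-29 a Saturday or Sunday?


Anchor: Jan 1, 2030. With p = 2030 - 1 = 2029: (p + p//4 - p//100 + p//400) mod 7 = (2029 + 507 - 20 + 5) mod 7 = 2521 mod 7 = 1 -> Tuesday (Mon=0 ... Sun=6)
Day of year: 149; offset = 148
Weekday index = (1 + 148) mod 7 = 2 -> Wednesday
Weekend days: Saturday, Sunday

No


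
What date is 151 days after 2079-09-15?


Start: 2079-09-15, add 151 days
September 2079 has 30 days: 30 - 15 = 15 days to September 30 -> 136 left
October 2079 has 31 days -> 105 left
November 2079 has 30 days -> 75 left
December 2079 has 31 days -> 44 left
January 2080 has 31 days -> 13 left
February 2080: 13 <= 29 -> lands on February 13

Result: 2080-02-13


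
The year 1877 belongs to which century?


Century = (year - 1) // 100 + 1
= (1877 - 1) // 100 + 1
= 1876 // 100 + 1
= 18 + 1

19th century


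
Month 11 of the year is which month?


Month 11 of 12

November


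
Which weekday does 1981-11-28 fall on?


Date: November 28, 1981
Anchor: Jan 1, 1981. With p = 1981 - 1 = 1980: (p + p//4 - p//100 + p//400) mod 7 = (1980 + 495 - 19 + 4) mod 7 = 2460 mod 7 = 3 -> Thursday (Mon=0 ... Sun=6)
Days before November (Jan-Oct): 304; offset = 304 + 28 - 1 = 331
Weekday index = (3 + 331) mod 7 = 5

Day of the week: Saturday


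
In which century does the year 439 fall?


Century = (year - 1) // 100 + 1
= (439 - 1) // 100 + 1
= 438 // 100 + 1
= 4 + 1

5th century


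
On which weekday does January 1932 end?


January 1932 has 31 days
Anchor: Jan 1, 1932. With p = 1932 - 1 = 1931: (p + p//4 - p//100 + p//400) mod 7 = (1931 + 482 - 19 + 4) mod 7 = 2398 mod 7 = 4 -> Friday (Mon=0 ... Sun=6)
January 1 is the anchor itself -> Friday
Last day offset: 31 - 1 = 30 days
Weekday index = (4 + 30) mod 7 = 6

Sunday, January 31


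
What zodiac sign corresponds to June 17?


Date: June 17
Conventional tropical zodiac dates: Gemini from May 21 onward; Cancer starts June 21
June 17 falls within the Gemini range

Gemini


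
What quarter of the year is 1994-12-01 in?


Month: December (month 12)
Q1: Jan-Mar, Q2: Apr-Jun, Q3: Jul-Sep, Q4: Oct-Dec

Q4


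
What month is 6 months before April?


April is month 4
4 - 6 = -2; wrap: -2 + 12 = 10

October


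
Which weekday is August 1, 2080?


Target: August 1, 2080
Anchor: Jan 1, 2080. With p = 2080 - 1 = 2079: (p + p//4 - p//100 + p//400) mod 7 = (2079 + 519 - 20 + 5) mod 7 = 2583 mod 7 = 0 -> Monday (Mon=0 ... Sun=6)
Days before August (Jan-Jul): 213 days
Weekday index = (0 + 213) mod 7 = 3

Thursday


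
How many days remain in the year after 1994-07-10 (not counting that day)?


Day of year: 191 of 365
Remaining = 365 - 191

174 days


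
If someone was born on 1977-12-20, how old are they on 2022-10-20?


Birth: 1977-12-20
Reference: 2022-10-20
Year difference: 2022 - 1977 = 45
Birthday not yet reached in 2022, subtract 1

44 years old


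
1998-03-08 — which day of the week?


Date: March 8, 1998
Anchor: Jan 1, 1998. With p = 1998 - 1 = 1997: (p + p//4 - p//100 + p//400) mod 7 = (1997 + 499 - 19 + 4) mod 7 = 2481 mod 7 = 3 -> Thursday (Mon=0 ... Sun=6)
Days before March (Jan-Feb): 59; offset = 59 + 8 - 1 = 66
Weekday index = (3 + 66) mod 7 = 6

Day of the week: Sunday


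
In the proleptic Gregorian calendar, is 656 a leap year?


Gregorian leap year rule: divisible by 4, but not by 100, unless also by 400.
656 is divisible by 4 but not 100 -> leap year

Yes


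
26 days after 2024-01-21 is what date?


Start: 2024-01-21, add 26 days
January 2024 has 31 days: 31 - 21 = 10 days to January 31 -> 16 left
February 2024: 16 <= 29 -> lands on February 16

Result: 2024-02-16


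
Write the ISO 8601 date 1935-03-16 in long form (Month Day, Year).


ISO 1935-03-16 parses as year=1935, month=03, day=16
Month 3 -> March

March 16, 1935


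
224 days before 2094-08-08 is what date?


Start: 2094-08-08, subtract 224 days
Back 8 days from August 8 reaches July 31, 2094 -> 216 left
July 2094 has 31 days -> back to June 30, 2094 -> 185 left
June 2094 has 30 days -> back to May 31, 2094 -> 155 left
May 2094 has 31 days -> back to April 30, 2094 -> 124 left
April 2094 has 30 days -> back to March 31, 2094 -> 94 left
March 2094 has 31 days -> back to February 28, 2094 -> 63 left
February 2094 has 28 days -> back to January 31, 2094 -> 35 left
January 2094 has 31 days -> back to December 31, 2093 -> 4 left
December 2093: 31 - 4 = 27 -> lands on December 27

Result: 2093-12-27


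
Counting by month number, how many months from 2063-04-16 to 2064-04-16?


From April 2063 to April 2064
1 year * 12 = 12 months = 12

12 months


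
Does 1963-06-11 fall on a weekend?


Anchor: Jan 1, 1963. With p = 1963 - 1 = 1962: (p + p//4 - p//100 + p//400) mod 7 = (1962 + 490 - 19 + 4) mod 7 = 2437 mod 7 = 1 -> Tuesday (Mon=0 ... Sun=6)
Day of year: 162; offset = 161
Weekday index = (1 + 161) mod 7 = 1 -> Tuesday
Weekend days: Saturday, Sunday

No


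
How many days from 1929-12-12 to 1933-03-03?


From 1929-12-12 to 1933-03-03
1929-12-12: days before December = 31 + 28 + 31 + 30 + 31 + 30 + 31 + 31 + 30 + 31 + 30 = 334 (1929 is not a leap year); day of year = 334 + 12 = 346
1933-03-03: days before March = 31 + 28 = 59 (1933 is not a leap year); day of year = 59 + 3 = 62
Rest of 1929: 365 - 346 = 19
Full years 1930 (365), 1931 (365), 1932 (366): 1096
Total = 19 + 1096 + 62 = 1177

1177 days


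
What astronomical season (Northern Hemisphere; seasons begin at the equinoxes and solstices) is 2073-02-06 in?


Date: February 6
Astronomical Winter (approx.; exact equinox/solstice day varies by year): December 21 to March 19
February 6 falls within the Winter window

Winter


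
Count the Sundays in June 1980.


June 1980 has 30 days
Anchor: Jan 1, 1980. With p = 1980 - 1 = 1979: (p + p//4 - p//100 + p//400) mod 7 = (1979 + 494 - 19 + 4) mod 7 = 2458 mod 7 = 1 -> Tuesday (Mon=0 ... Sun=6)
Days before June (Jan-May): 152; June 1 index = (1 + 152) mod 7 = 6 -> Sunday
First Sunday is June 1
Sundays: 1, 8, 15, 22, 29

5 Sundays


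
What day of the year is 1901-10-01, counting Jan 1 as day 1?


Date: October 1, 1901
Days in months 1 through 9: 273
Plus 1 days in October

Day of year: 274


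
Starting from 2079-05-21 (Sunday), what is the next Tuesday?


Current: Sunday
Target: Tuesday
Days ahead: 2

Next Tuesday: 2079-05-23


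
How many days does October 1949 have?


October 1949

31 days


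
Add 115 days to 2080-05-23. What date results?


Start: 2080-05-23, add 115 days
May 2080 has 31 days: 31 - 23 = 8 days to May 31 -> 107 left
June 2080 has 30 days -> 77 left
July 2080 has 31 days -> 46 left
August 2080 has 31 days -> 15 left
September 2080: 15 <= 30 -> lands on September 15

Result: 2080-09-15


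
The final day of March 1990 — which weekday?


March 1990 has 31 days
Anchor: Jan 1, 1990. With p = 1990 - 1 = 1989: (p + p//4 - p//100 + p//400) mod 7 = (1989 + 497 - 19 + 4) mod 7 = 2471 mod 7 = 0 -> Monday (Mon=0 ... Sun=6)
Days before March (Jan-Feb): 59; March 1 index = (0 + 59) mod 7 = 3 -> Thursday
Last day offset: 31 - 1 = 30 days
Weekday index = (3 + 30) mod 7 = 5

Saturday, March 31


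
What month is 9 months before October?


October is month 10
10 - 9 = 1

January


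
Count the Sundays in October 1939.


October 1939 has 31 days
Anchor: Jan 1, 1939. With p = 1939 - 1 = 1938: (p + p//4 - p//100 + p//400) mod 7 = (1938 + 484 - 19 + 4) mod 7 = 2407 mod 7 = 6 -> Sunday (Mon=0 ... Sun=6)
Days before October (Jan-Sep): 273; October 1 index = (6 + 273) mod 7 = 6 -> Sunday
First Sunday is October 1
Sundays: 1, 8, 15, 22, 29

5 Sundays


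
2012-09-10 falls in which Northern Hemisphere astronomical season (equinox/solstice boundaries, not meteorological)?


Date: September 10
Astronomical Summer (approx.; exact equinox/solstice day varies by year): June 21 to September 21
September 10 falls within the Summer window

Summer


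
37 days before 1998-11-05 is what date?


Start: 1998-11-05, subtract 37 days
Back 5 days from November 5 reaches October 31, 1998 -> 32 left
October 1998 has 31 days -> back to September 30, 1998 -> 1 left
September 1998: 30 - 1 = 29 -> lands on September 29

Result: 1998-09-29


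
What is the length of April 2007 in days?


April 2007

30 days


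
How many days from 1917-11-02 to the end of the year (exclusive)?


Day of year: 306 of 365
Remaining = 365 - 306

59 days


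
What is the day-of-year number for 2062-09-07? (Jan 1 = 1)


Date: September 7, 2062
Days in months 1 through 8: 243
Plus 7 days in September

Day of year: 250


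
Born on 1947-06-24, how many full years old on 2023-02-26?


Birth: 1947-06-24
Reference: 2023-02-26
Year difference: 2023 - 1947 = 76
Birthday not yet reached in 2023, subtract 1

75 years old


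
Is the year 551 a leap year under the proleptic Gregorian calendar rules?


Gregorian leap year rule: divisible by 4, but not by 100, unless also by 400.
551 is not divisible by 4 -> not a leap year

No


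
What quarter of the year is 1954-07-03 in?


Month: July (month 7)
Q1: Jan-Mar, Q2: Apr-Jun, Q3: Jul-Sep, Q4: Oct-Dec

Q3


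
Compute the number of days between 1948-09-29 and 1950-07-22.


From 1948-09-29 to 1950-07-22
1948-09-29: days before September = 31 + 29 + 31 + 30 + 31 + 30 + 31 + 31 = 244 (1948 is a leap year); day of year = 244 + 29 = 273
1950-07-22: days before July = 31 + 28 + 31 + 30 + 31 + 30 = 181 (1950 is not a leap year); day of year = 181 + 22 = 203
Rest of 1948: 366 - 273 = 93
Full years 1949 (365): 365
Total = 93 + 365 + 203 = 661

661 days


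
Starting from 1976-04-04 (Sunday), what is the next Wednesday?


Current: Sunday
Target: Wednesday
Days ahead: 3

Next Wednesday: 1976-04-07


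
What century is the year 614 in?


Century = (year - 1) // 100 + 1
= (614 - 1) // 100 + 1
= 613 // 100 + 1
= 6 + 1

7th century


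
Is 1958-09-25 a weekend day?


Anchor: Jan 1, 1958. With p = 1958 - 1 = 1957: (p + p//4 - p//100 + p//400) mod 7 = (1957 + 489 - 19 + 4) mod 7 = 2431 mod 7 = 2 -> Wednesday (Mon=0 ... Sun=6)
Day of year: 268; offset = 267
Weekday index = (2 + 267) mod 7 = 3 -> Thursday
Weekend days: Saturday, Sunday

No


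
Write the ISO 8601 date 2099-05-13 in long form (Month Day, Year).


ISO 2099-05-13 parses as year=2099, month=05, day=13
Month 5 -> May

May 13, 2099


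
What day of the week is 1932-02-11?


Date: February 11, 1932
Anchor: Jan 1, 1932. With p = 1932 - 1 = 1931: (p + p//4 - p//100 + p//400) mod 7 = (1931 + 482 - 19 + 4) mod 7 = 2398 mod 7 = 4 -> Friday (Mon=0 ... Sun=6)
Days before February (Jan): 31; offset = 31 + 11 - 1 = 41
Weekday index = (4 + 41) mod 7 = 3

Day of the week: Thursday


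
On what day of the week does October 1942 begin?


Target: October 1, 1942
Anchor: Jan 1, 1942. With p = 1942 - 1 = 1941: (p + p//4 - p//100 + p//400) mod 7 = (1941 + 485 - 19 + 4) mod 7 = 2411 mod 7 = 3 -> Thursday (Mon=0 ... Sun=6)
Days before October (Jan-Sep): 273 days
Weekday index = (3 + 273) mod 7 = 3

Thursday


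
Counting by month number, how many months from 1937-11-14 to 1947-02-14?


From November 1937 to February 1947
10 years * 12 = 120 months, minus 9 months = 111

111 months


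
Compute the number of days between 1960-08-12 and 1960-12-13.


From 1960-08-12 to 1960-12-13
1960-08-12: days before August = 31 + 29 + 31 + 30 + 31 + 30 + 31 = 213 (1960 is a leap year); day of year = 213 + 12 = 225
1960-12-13: days before December = 31 + 29 + 31 + 30 + 31 + 30 + 31 + 31 + 30 + 31 + 30 = 335 (1960 is a leap year); day of year = 335 + 13 = 348
Same year: 348 - 225 = 123

123 days


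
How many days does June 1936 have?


June 1936

30 days


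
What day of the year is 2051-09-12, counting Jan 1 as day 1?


Date: September 12, 2051
Days in months 1 through 8: 243
Plus 12 days in September

Day of year: 255


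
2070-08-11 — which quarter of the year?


Month: August (month 8)
Q1: Jan-Mar, Q2: Apr-Jun, Q3: Jul-Sep, Q4: Oct-Dec

Q3


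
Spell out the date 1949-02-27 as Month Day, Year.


ISO 1949-02-27 parses as year=1949, month=02, day=27
Month 2 -> February

February 27, 1949


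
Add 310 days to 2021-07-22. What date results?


Start: 2021-07-22, add 310 days
July 2021 has 31 days: 31 - 22 = 9 days to July 31 -> 301 left
August 2021 has 31 days -> 270 left
September 2021 has 30 days -> 240 left
October 2021 has 31 days -> 209 left
November 2021 has 30 days -> 179 left
December 2021 has 31 days -> 148 left
January 2022 has 31 days -> 117 left
February 2022 has 28 days -> 89 left
March 2022 has 31 days -> 58 left
April 2022 has 30 days -> 28 left
May 2022: 28 <= 31 -> lands on May 28

Result: 2022-05-28


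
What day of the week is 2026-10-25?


Date: October 25, 2026
Anchor: Jan 1, 2026. With p = 2026 - 1 = 2025: (p + p//4 - p//100 + p//400) mod 7 = (2025 + 506 - 20 + 5) mod 7 = 2516 mod 7 = 3 -> Thursday (Mon=0 ... Sun=6)
Days before October (Jan-Sep): 273; offset = 273 + 25 - 1 = 297
Weekday index = (3 + 297) mod 7 = 6

Day of the week: Sunday


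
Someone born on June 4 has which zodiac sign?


Date: June 4
Conventional tropical zodiac dates: Gemini from May 21 onward; Cancer starts June 21
June 4 falls within the Gemini range

Gemini


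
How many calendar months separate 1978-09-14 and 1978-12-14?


From September 1978 to December 1978
0 years * 12 = 0 months, plus 3 months = 3

3 months


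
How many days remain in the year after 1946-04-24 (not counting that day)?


Day of year: 114 of 365
Remaining = 365 - 114

251 days


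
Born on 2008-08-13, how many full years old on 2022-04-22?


Birth: 2008-08-13
Reference: 2022-04-22
Year difference: 2022 - 2008 = 14
Birthday not yet reached in 2022, subtract 1

13 years old


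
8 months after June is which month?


June is month 6
6 + 8 = 14; wrap: 14 - 12 = 2

February


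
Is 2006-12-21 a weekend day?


Anchor: Jan 1, 2006. With p = 2006 - 1 = 2005: (p + p//4 - p//100 + p//400) mod 7 = (2005 + 501 - 20 + 5) mod 7 = 2491 mod 7 = 6 -> Sunday (Mon=0 ... Sun=6)
Day of year: 355; offset = 354
Weekday index = (6 + 354) mod 7 = 3 -> Thursday
Weekend days: Saturday, Sunday

No


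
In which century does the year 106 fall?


Century = (year - 1) // 100 + 1
= (106 - 1) // 100 + 1
= 105 // 100 + 1
= 1 + 1

2nd century


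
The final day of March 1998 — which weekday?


March 1998 has 31 days
Anchor: Jan 1, 1998. With p = 1998 - 1 = 1997: (p + p//4 - p//100 + p//400) mod 7 = (1997 + 499 - 19 + 4) mod 7 = 2481 mod 7 = 3 -> Thursday (Mon=0 ... Sun=6)
Days before March (Jan-Feb): 59; March 1 index = (3 + 59) mod 7 = 6 -> Sunday
Last day offset: 31 - 1 = 30 days
Weekday index = (6 + 30) mod 7 = 1

Tuesday, March 31


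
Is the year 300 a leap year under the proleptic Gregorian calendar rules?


Gregorian leap year rule: divisible by 4, but not by 100, unless also by 400.
300 is divisible by 100 but not 400 -> not a leap year

No


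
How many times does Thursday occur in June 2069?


June 2069 has 30 days
Anchor: Jan 1, 2069. With p = 2069 - 1 = 2068: (p + p//4 - p//100 + p//400) mod 7 = (2068 + 517 - 20 + 5) mod 7 = 2570 mod 7 = 1 -> Tuesday (Mon=0 ... Sun=6)
Days before June (Jan-May): 151; June 1 index = (1 + 151) mod 7 = 5 -> Saturday
First Thursday is June 6
Thursdays: 6, 13, 20, 27

4 Thursdays


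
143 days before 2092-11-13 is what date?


Start: 2092-11-13, subtract 143 days
Back 13 days from November 13 reaches October 31, 2092 -> 130 left
October 2092 has 31 days -> back to September 30, 2092 -> 99 left
September 2092 has 30 days -> back to August 31, 2092 -> 69 left
August 2092 has 31 days -> back to July 31, 2092 -> 38 left
July 2092 has 31 days -> back to June 30, 2092 -> 7 left
June 2092: 30 - 7 = 23 -> lands on June 23

Result: 2092-06-23


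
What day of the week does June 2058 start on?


Target: June 1, 2058
Anchor: Jan 1, 2058. With p = 2058 - 1 = 2057: (p + p//4 - p//100 + p//400) mod 7 = (2057 + 514 - 20 + 5) mod 7 = 2556 mod 7 = 1 -> Tuesday (Mon=0 ... Sun=6)
Days before June (Jan-May): 151 days
Weekday index = (1 + 151) mod 7 = 5

Saturday


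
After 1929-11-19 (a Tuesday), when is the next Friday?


Current: Tuesday
Target: Friday
Days ahead: 3

Next Friday: 1929-11-22


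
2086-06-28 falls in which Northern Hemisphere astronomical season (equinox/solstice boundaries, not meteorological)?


Date: June 28
Astronomical Summer (approx.; exact equinox/solstice day varies by year): June 21 to September 21
June 28 falls within the Summer window

Summer


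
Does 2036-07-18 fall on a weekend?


Anchor: Jan 1, 2036. With p = 2036 - 1 = 2035: (p + p//4 - p//100 + p//400) mod 7 = (2035 + 508 - 20 + 5) mod 7 = 2528 mod 7 = 1 -> Tuesday (Mon=0 ... Sun=6)
Day of year: 200; offset = 199
Weekday index = (1 + 199) mod 7 = 4 -> Friday
Weekend days: Saturday, Sunday

No


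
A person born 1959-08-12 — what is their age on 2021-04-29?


Birth: 1959-08-12
Reference: 2021-04-29
Year difference: 2021 - 1959 = 62
Birthday not yet reached in 2021, subtract 1

61 years old


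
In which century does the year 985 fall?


Century = (year - 1) // 100 + 1
= (985 - 1) // 100 + 1
= 984 // 100 + 1
= 9 + 1

10th century


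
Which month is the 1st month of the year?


Month 1 of 12

January


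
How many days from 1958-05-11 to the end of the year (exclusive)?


Day of year: 131 of 365
Remaining = 365 - 131

234 days


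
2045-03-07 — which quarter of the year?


Month: March (month 3)
Q1: Jan-Mar, Q2: Apr-Jun, Q3: Jul-Sep, Q4: Oct-Dec

Q1


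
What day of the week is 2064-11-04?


Date: November 4, 2064
Anchor: Jan 1, 2064. With p = 2064 - 1 = 2063: (p + p//4 - p//100 + p//400) mod 7 = (2063 + 515 - 20 + 5) mod 7 = 2563 mod 7 = 1 -> Tuesday (Mon=0 ... Sun=6)
Days before November (Jan-Oct): 305; offset = 305 + 4 - 1 = 308
Weekday index = (1 + 308) mod 7 = 1

Day of the week: Tuesday


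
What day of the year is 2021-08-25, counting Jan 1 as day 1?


Date: August 25, 2021
Days in months 1 through 7: 212
Plus 25 days in August

Day of year: 237


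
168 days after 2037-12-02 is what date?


Start: 2037-12-02, add 168 days
December 2037 has 31 days: 31 - 2 = 29 days to December 31 -> 139 left
January 2038 has 31 days -> 108 left
February 2038 has 28 days -> 80 left
March 2038 has 31 days -> 49 left
April 2038 has 30 days -> 19 left
May 2038: 19 <= 31 -> lands on May 19

Result: 2038-05-19


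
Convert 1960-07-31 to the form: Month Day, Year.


ISO 1960-07-31 parses as year=1960, month=07, day=31
Month 7 -> July

July 31, 1960


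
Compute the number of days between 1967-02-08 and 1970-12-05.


From 1967-02-08 to 1970-12-05
1967-02-08: days before February = 31; day of year = 31 + 8 = 39
1970-12-05: days before December = 31 + 28 + 31 + 30 + 31 + 30 + 31 + 31 + 30 + 31 + 30 = 334 (1970 is not a leap year); day of year = 334 + 5 = 339
Rest of 1967: 365 - 39 = 326
Full years 1968 (366), 1969 (365): 731
Total = 326 + 731 + 339 = 1396

1396 days


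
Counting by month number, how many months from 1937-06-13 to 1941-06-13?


From June 1937 to June 1941
4 years * 12 = 48 months = 48

48 months


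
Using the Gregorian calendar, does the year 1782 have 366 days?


Gregorian leap year rule: divisible by 4, but not by 100, unless also by 400.
1782 is not divisible by 4 -> not a leap year

No


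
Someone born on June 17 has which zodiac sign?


Date: June 17
Conventional tropical zodiac dates: Gemini from May 21 onward; Cancer starts June 21
June 17 falls within the Gemini range

Gemini


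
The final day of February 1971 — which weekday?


February 1971 has 28 days
Anchor: Jan 1, 1971. With p = 1971 - 1 = 1970: (p + p//4 - p//100 + p//400) mod 7 = (1970 + 492 - 19 + 4) mod 7 = 2447 mod 7 = 4 -> Friday (Mon=0 ... Sun=6)
Days before February (Jan): 31; February 1 index = (4 + 31) mod 7 = 0 -> Monday
Last day offset: 28 - 1 = 27 days
Weekday index = (0 + 27) mod 7 = 6

Sunday, February 28


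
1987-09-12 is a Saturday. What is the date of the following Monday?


Current: Saturday
Target: Monday
Days ahead: 2

Next Monday: 1987-09-14


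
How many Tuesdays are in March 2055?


March 2055 has 31 days
Anchor: Jan 1, 2055. With p = 2055 - 1 = 2054: (p + p//4 - p//100 + p//400) mod 7 = (2054 + 513 - 20 + 5) mod 7 = 2552 mod 7 = 4 -> Friday (Mon=0 ... Sun=6)
Days before March (Jan-Feb): 59; March 1 index = (4 + 59) mod 7 = 0 -> Monday
First Tuesday is March 2
Tuesdays: 2, 9, 16, 23, 30

5 Tuesdays


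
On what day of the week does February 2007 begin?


Target: February 1, 2007
Anchor: Jan 1, 2007. With p = 2007 - 1 = 2006: (p + p//4 - p//100 + p//400) mod 7 = (2006 + 501 - 20 + 5) mod 7 = 2492 mod 7 = 0 -> Monday (Mon=0 ... Sun=6)
Days before February (Jan): 31 days
Weekday index = (0 + 31) mod 7 = 3

Thursday


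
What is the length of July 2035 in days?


July 2035

31 days


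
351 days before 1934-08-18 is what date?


Start: 1934-08-18, subtract 351 days
Back 18 days from August 18 reaches July 31, 1934 -> 333 left
July 1934 has 31 days -> back to June 30, 1934 -> 302 left
June 1934 has 30 days -> back to May 31, 1934 -> 272 left
May 1934 has 31 days -> back to April 30, 1934 -> 241 left
April 1934 has 30 days -> back to March 31, 1934 -> 211 left
March 1934 has 31 days -> back to February 28, 1934 -> 180 left
February 1934 has 28 days -> back to January 31, 1934 -> 152 left
January 1934 has 31 days -> back to December 31, 1933 -> 121 left
December 1933 has 31 days -> back to November 30, 1933 -> 90 left
November 1933 has 30 days -> back to October 31, 1933 -> 60 left
October 1933 has 31 days -> back to September 30, 1933 -> 29 left
September 1933: 30 - 29 = 1 -> lands on September 1

Result: 1933-09-01


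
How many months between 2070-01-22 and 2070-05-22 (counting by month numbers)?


From January 2070 to May 2070
0 years * 12 = 0 months, plus 4 months = 4

4 months


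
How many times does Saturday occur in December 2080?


December 2080 has 31 days
Anchor: Jan 1, 2080. With p = 2080 - 1 = 2079: (p + p//4 - p//100 + p//400) mod 7 = (2079 + 519 - 20 + 5) mod 7 = 2583 mod 7 = 0 -> Monday (Mon=0 ... Sun=6)
Days before December (Jan-Nov): 335; December 1 index = (0 + 335) mod 7 = 6 -> Sunday
First Saturday is December 7
Saturdays: 7, 14, 21, 28

4 Saturdays


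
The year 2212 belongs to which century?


Century = (year - 1) // 100 + 1
= (2212 - 1) // 100 + 1
= 2211 // 100 + 1
= 22 + 1

23rd century


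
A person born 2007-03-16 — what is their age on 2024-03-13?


Birth: 2007-03-16
Reference: 2024-03-13
Year difference: 2024 - 2007 = 17
Birthday not yet reached in 2024, subtract 1

16 years old


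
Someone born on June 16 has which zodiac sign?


Date: June 16
Conventional tropical zodiac dates: Gemini from May 21 onward; Cancer starts June 21
June 16 falls within the Gemini range

Gemini


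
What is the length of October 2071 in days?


October 2071

31 days


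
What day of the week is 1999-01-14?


Date: January 14, 1999
Anchor: Jan 1, 1999. With p = 1999 - 1 = 1998: (p + p//4 - p//100 + p//400) mod 7 = (1998 + 499 - 19 + 4) mod 7 = 2482 mod 7 = 4 -> Friday (Mon=0 ... Sun=6)
Days into year = 14 - 1 = 13
Weekday index = (4 + 13) mod 7 = 3

Day of the week: Thursday


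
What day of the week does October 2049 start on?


Target: October 1, 2049
Anchor: Jan 1, 2049. With p = 2049 - 1 = 2048: (p + p//4 - p//100 + p//400) mod 7 = (2048 + 512 - 20 + 5) mod 7 = 2545 mod 7 = 4 -> Friday (Mon=0 ... Sun=6)
Days before October (Jan-Sep): 273 days
Weekday index = (4 + 273) mod 7 = 4

Friday


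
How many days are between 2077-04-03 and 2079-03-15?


From 2077-04-03 to 2079-03-15
2077-04-03: days before April = 31 + 28 + 31 = 90 (2077 is not a leap year); day of year = 90 + 3 = 93
2079-03-15: days before March = 31 + 28 = 59 (2079 is not a leap year); day of year = 59 + 15 = 74
Rest of 2077: 365 - 93 = 272
Full years 2078 (365): 365
Total = 272 + 365 + 74 = 711

711 days


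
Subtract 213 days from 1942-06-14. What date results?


Start: 1942-06-14, subtract 213 days
Back 14 days from June 14 reaches May 31, 1942 -> 199 left
May 1942 has 31 days -> back to April 30, 1942 -> 168 left
April 1942 has 30 days -> back to March 31, 1942 -> 138 left
March 1942 has 31 days -> back to February 28, 1942 -> 107 left
February 1942 has 28 days -> back to January 31, 1942 -> 79 left
January 1942 has 31 days -> back to December 31, 1941 -> 48 left
December 1941 has 31 days -> back to November 30, 1941 -> 17 left
November 1941: 30 - 17 = 13 -> lands on November 13

Result: 1941-11-13


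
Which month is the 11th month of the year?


Month 11 of 12

November


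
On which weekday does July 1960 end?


July 1960 has 31 days
Anchor: Jan 1, 1960. With p = 1960 - 1 = 1959: (p + p//4 - p//100 + p//400) mod 7 = (1959 + 489 - 19 + 4) mod 7 = 2433 mod 7 = 4 -> Friday (Mon=0 ... Sun=6)
Days before July (Jan-Jun): 182; July 1 index = (4 + 182) mod 7 = 4 -> Friday
Last day offset: 31 - 1 = 30 days
Weekday index = (4 + 30) mod 7 = 6

Sunday, July 31


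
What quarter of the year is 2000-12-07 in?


Month: December (month 12)
Q1: Jan-Mar, Q2: Apr-Jun, Q3: Jul-Sep, Q4: Oct-Dec

Q4


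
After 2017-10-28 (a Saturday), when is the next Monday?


Current: Saturday
Target: Monday
Days ahead: 2

Next Monday: 2017-10-30


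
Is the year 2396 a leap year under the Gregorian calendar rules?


Gregorian leap year rule: divisible by 4, but not by 100, unless also by 400.
2396 is divisible by 4 but not 100 -> leap year

Yes


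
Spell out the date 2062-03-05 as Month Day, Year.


ISO 2062-03-05 parses as year=2062, month=03, day=05
Month 3 -> March

March 5, 2062


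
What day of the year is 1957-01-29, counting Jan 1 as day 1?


Date: January 29, 1957
No months before January
Plus 29 days in January

Day of year: 29


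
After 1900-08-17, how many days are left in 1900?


Day of year: 229 of 365
Remaining = 365 - 229

136 days


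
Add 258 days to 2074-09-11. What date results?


Start: 2074-09-11, add 258 days
September 2074 has 30 days: 30 - 11 = 19 days to September 30 -> 239 left
October 2074 has 31 days -> 208 left
November 2074 has 30 days -> 178 left
December 2074 has 31 days -> 147 left
January 2075 has 31 days -> 116 left
February 2075 has 28 days -> 88 left
March 2075 has 31 days -> 57 left
April 2075 has 30 days -> 27 left
May 2075: 27 <= 31 -> lands on May 27

Result: 2075-05-27


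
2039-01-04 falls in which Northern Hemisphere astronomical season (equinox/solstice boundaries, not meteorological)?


Date: January 4
Astronomical Winter (approx.; exact equinox/solstice day varies by year): December 21 to March 19
January 4 falls within the Winter window

Winter


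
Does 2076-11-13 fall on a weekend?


Anchor: Jan 1, 2076. With p = 2076 - 1 = 2075: (p + p//4 - p//100 + p//400) mod 7 = (2075 + 518 - 20 + 5) mod 7 = 2578 mod 7 = 2 -> Wednesday (Mon=0 ... Sun=6)
Day of year: 318; offset = 317
Weekday index = (2 + 317) mod 7 = 4 -> Friday
Weekend days: Saturday, Sunday

No


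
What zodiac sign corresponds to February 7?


Date: February 7
Conventional tropical zodiac dates: Aquarius from January 20 onward; Pisces starts February 19
February 7 falls within the Aquarius range

Aquarius


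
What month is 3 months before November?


November is month 11
11 - 3 = 8

August


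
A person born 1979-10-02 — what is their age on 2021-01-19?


Birth: 1979-10-02
Reference: 2021-01-19
Year difference: 2021 - 1979 = 42
Birthday not yet reached in 2021, subtract 1

41 years old


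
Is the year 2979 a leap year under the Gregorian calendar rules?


Gregorian leap year rule: divisible by 4, but not by 100, unless also by 400.
2979 is not divisible by 4 -> not a leap year

No


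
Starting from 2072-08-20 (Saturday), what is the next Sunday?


Current: Saturday
Target: Sunday
Days ahead: 1

Next Sunday: 2072-08-21


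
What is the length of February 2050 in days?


February 2050 (leap year: no)

28 days


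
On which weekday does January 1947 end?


January 1947 has 31 days
Anchor: Jan 1, 1947. With p = 1947 - 1 = 1946: (p + p//4 - p//100 + p//400) mod 7 = (1946 + 486 - 19 + 4) mod 7 = 2417 mod 7 = 2 -> Wednesday (Mon=0 ... Sun=6)
January 1 is the anchor itself -> Wednesday
Last day offset: 31 - 1 = 30 days
Weekday index = (2 + 30) mod 7 = 4

Friday, January 31


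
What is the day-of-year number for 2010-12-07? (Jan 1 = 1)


Date: December 7, 2010
Days in months 1 through 11: 334
Plus 7 days in December

Day of year: 341


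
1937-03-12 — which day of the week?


Date: March 12, 1937
Anchor: Jan 1, 1937. With p = 1937 - 1 = 1936: (p + p//4 - p//100 + p//400) mod 7 = (1936 + 484 - 19 + 4) mod 7 = 2405 mod 7 = 4 -> Friday (Mon=0 ... Sun=6)
Days before March (Jan-Feb): 59; offset = 59 + 12 - 1 = 70
Weekday index = (4 + 70) mod 7 = 4

Day of the week: Friday


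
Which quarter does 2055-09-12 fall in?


Month: September (month 9)
Q1: Jan-Mar, Q2: Apr-Jun, Q3: Jul-Sep, Q4: Oct-Dec

Q3


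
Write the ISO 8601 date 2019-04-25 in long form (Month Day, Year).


ISO 2019-04-25 parses as year=2019, month=04, day=25
Month 4 -> April

April 25, 2019


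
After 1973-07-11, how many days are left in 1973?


Day of year: 192 of 365
Remaining = 365 - 192

173 days


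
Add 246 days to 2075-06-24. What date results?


Start: 2075-06-24, add 246 days
June 2075 has 30 days: 30 - 24 = 6 days to June 30 -> 240 left
July 2075 has 31 days -> 209 left
August 2075 has 31 days -> 178 left
September 2075 has 30 days -> 148 left
October 2075 has 31 days -> 117 left
November 2075 has 30 days -> 87 left
December 2075 has 31 days -> 56 left
January 2076 has 31 days -> 25 left
February 2076: 25 <= 29 -> lands on February 25

Result: 2076-02-25


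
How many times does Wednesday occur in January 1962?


January 1962 has 31 days
Anchor: Jan 1, 1962. With p = 1962 - 1 = 1961: (p + p//4 - p//100 + p//400) mod 7 = (1961 + 490 - 19 + 4) mod 7 = 2436 mod 7 = 0 -> Monday (Mon=0 ... Sun=6)
January 1 is the anchor itself -> Monday
First Wednesday is January 3
Wednesdays: 3, 10, 17, 24, 31

5 Wednesdays


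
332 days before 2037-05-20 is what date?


Start: 2037-05-20, subtract 332 days
Back 20 days from May 20 reaches April 30, 2037 -> 312 left
April 2037 has 30 days -> back to March 31, 2037 -> 282 left
March 2037 has 31 days -> back to February 28, 2037 -> 251 left
February 2037 has 28 days -> back to January 31, 2037 -> 223 left
January 2037 has 31 days -> back to December 31, 2036 -> 192 left
December 2036 has 31 days -> back to November 30, 2036 -> 161 left
November 2036 has 30 days -> back to October 31, 2036 -> 131 left
October 2036 has 31 days -> back to September 30, 2036 -> 100 left
September 2036 has 30 days -> back to August 31, 2036 -> 70 left
August 2036 has 31 days -> back to July 31, 2036 -> 39 left
July 2036 has 31 days -> back to June 30, 2036 -> 8 left
June 2036: 30 - 8 = 22 -> lands on June 22

Result: 2036-06-22


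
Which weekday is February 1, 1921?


Target: February 1, 1921
Anchor: Jan 1, 1921. With p = 1921 - 1 = 1920: (p + p//4 - p//100 + p//400) mod 7 = (1920 + 480 - 19 + 4) mod 7 = 2385 mod 7 = 5 -> Saturday (Mon=0 ... Sun=6)
Days before February (Jan): 31 days
Weekday index = (5 + 31) mod 7 = 1

Tuesday


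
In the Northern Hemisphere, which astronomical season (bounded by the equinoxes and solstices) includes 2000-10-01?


Date: October 1
Astronomical Autumn (approx.; exact equinox/solstice day varies by year): September 22 to December 20
October 1 falls within the Autumn window

Autumn


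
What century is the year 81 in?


Century = (year - 1) // 100 + 1
= (81 - 1) // 100 + 1
= 80 // 100 + 1
= 0 + 1

1st century


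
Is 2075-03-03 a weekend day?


Anchor: Jan 1, 2075. With p = 2075 - 1 = 2074: (p + p//4 - p//100 + p//400) mod 7 = (2074 + 518 - 20 + 5) mod 7 = 2577 mod 7 = 1 -> Tuesday (Mon=0 ... Sun=6)
Day of year: 62; offset = 61
Weekday index = (1 + 61) mod 7 = 6 -> Sunday
Weekend days: Saturday, Sunday

Yes


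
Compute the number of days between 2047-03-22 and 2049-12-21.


From 2047-03-22 to 2049-12-21
2047-03-22: days before March = 31 + 28 = 59 (2047 is not a leap year); day of year = 59 + 22 = 81
2049-12-21: days before December = 31 + 28 + 31 + 30 + 31 + 30 + 31 + 31 + 30 + 31 + 30 = 334 (2049 is not a leap year); day of year = 334 + 21 = 355
Rest of 2047: 365 - 81 = 284
Full years 2048 (366): 366
Total = 284 + 366 + 355 = 1005

1005 days


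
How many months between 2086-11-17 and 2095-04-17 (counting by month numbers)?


From November 2086 to April 2095
9 years * 12 = 108 months, minus 7 months = 101

101 months


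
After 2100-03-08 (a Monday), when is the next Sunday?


Current: Monday
Target: Sunday
Days ahead: 6

Next Sunday: 2100-03-14


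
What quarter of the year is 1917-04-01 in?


Month: April (month 4)
Q1: Jan-Mar, Q2: Apr-Jun, Q3: Jul-Sep, Q4: Oct-Dec

Q2


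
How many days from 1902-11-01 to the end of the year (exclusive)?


Day of year: 305 of 365
Remaining = 365 - 305

60 days


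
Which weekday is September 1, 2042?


Target: September 1, 2042
Anchor: Jan 1, 2042. With p = 2042 - 1 = 2041: (p + p//4 - p//100 + p//400) mod 7 = (2041 + 510 - 20 + 5) mod 7 = 2536 mod 7 = 2 -> Wednesday (Mon=0 ... Sun=6)
Days before September (Jan-Aug): 243 days
Weekday index = (2 + 243) mod 7 = 0

Monday


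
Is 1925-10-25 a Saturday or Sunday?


Anchor: Jan 1, 1925. With p = 1925 - 1 = 1924: (p + p//4 - p//100 + p//400) mod 7 = (1924 + 481 - 19 + 4) mod 7 = 2390 mod 7 = 3 -> Thursday (Mon=0 ... Sun=6)
Day of year: 298; offset = 297
Weekday index = (3 + 297) mod 7 = 6 -> Sunday
Weekend days: Saturday, Sunday

Yes


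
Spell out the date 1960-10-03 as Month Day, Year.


ISO 1960-10-03 parses as year=1960, month=10, day=03
Month 10 -> October

October 3, 1960


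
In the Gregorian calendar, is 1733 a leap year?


Gregorian leap year rule: divisible by 4, but not by 100, unless also by 400.
1733 is not divisible by 4 -> not a leap year

No


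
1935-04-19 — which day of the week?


Date: April 19, 1935
Anchor: Jan 1, 1935. With p = 1935 - 1 = 1934: (p + p//4 - p//100 + p//400) mod 7 = (1934 + 483 - 19 + 4) mod 7 = 2402 mod 7 = 1 -> Tuesday (Mon=0 ... Sun=6)
Days before April (Jan-Mar): 90; offset = 90 + 19 - 1 = 108
Weekday index = (1 + 108) mod 7 = 4

Day of the week: Friday


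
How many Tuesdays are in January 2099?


January 2099 has 31 days
Anchor: Jan 1, 2099. With p = 2099 - 1 = 2098: (p + p//4 - p//100 + p//400) mod 7 = (2098 + 524 - 20 + 5) mod 7 = 2607 mod 7 = 3 -> Thursday (Mon=0 ... Sun=6)
January 1 is the anchor itself -> Thursday
First Tuesday is January 6
Tuesdays: 6, 13, 20, 27

4 Tuesdays


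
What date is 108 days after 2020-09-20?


Start: 2020-09-20, add 108 days
September 2020 has 30 days: 30 - 20 = 10 days to September 30 -> 98 left
October 2020 has 31 days -> 67 left
November 2020 has 30 days -> 37 left
December 2020 has 31 days -> 6 left
January 2021: 6 <= 31 -> lands on January 6

Result: 2021-01-06


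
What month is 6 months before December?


December is month 12
12 - 6 = 6

June


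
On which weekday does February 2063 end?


February 2063 has 28 days
Anchor: Jan 1, 2063. With p = 2063 - 1 = 2062: (p + p//4 - p//100 + p//400) mod 7 = (2062 + 515 - 20 + 5) mod 7 = 2562 mod 7 = 0 -> Monday (Mon=0 ... Sun=6)
Days before February (Jan): 31; February 1 index = (0 + 31) mod 7 = 3 -> Thursday
Last day offset: 28 - 1 = 27 days
Weekday index = (3 + 27) mod 7 = 2

Wednesday, February 28


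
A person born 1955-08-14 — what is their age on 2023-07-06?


Birth: 1955-08-14
Reference: 2023-07-06
Year difference: 2023 - 1955 = 68
Birthday not yet reached in 2023, subtract 1

67 years old


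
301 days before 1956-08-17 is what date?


Start: 1956-08-17, subtract 301 days
Back 17 days from August 17 reaches July 31, 1956 -> 284 left
July 1956 has 31 days -> back to June 30, 1956 -> 253 left
June 1956 has 30 days -> back to May 31, 1956 -> 223 left
May 1956 has 31 days -> back to April 30, 1956 -> 192 left
April 1956 has 30 days -> back to March 31, 1956 -> 162 left
March 1956 has 31 days -> back to February 29, 1956 -> 131 left
February 1956 has 29 days -> back to January 31, 1956 -> 102 left
January 1956 has 31 days -> back to December 31, 1955 -> 71 left
December 1955 has 31 days -> back to November 30, 1955 -> 40 left
November 1955 has 30 days -> back to October 31, 1955 -> 10 left
October 1955: 31 - 10 = 21 -> lands on October 21

Result: 1955-10-21


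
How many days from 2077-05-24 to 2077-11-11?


From 2077-05-24 to 2077-11-11
2077-05-24: days before May = 31 + 28 + 31 + 30 = 120 (2077 is not a leap year); day of year = 120 + 24 = 144
2077-11-11: days before November = 31 + 28 + 31 + 30 + 31 + 30 + 31 + 31 + 30 + 31 = 304 (2077 is not a leap year); day of year = 304 + 11 = 315
Same year: 315 - 144 = 171

171 days


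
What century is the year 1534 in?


Century = (year - 1) // 100 + 1
= (1534 - 1) // 100 + 1
= 1533 // 100 + 1
= 15 + 1

16th century


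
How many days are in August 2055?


August 2055

31 days


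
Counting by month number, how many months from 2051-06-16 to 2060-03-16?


From June 2051 to March 2060
9 years * 12 = 108 months, minus 3 months = 105

105 months


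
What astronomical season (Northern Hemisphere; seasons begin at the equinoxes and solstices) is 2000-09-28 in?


Date: September 28
Astronomical Autumn (approx.; exact equinox/solstice day varies by year): September 22 to December 20
September 28 falls within the Autumn window

Autumn


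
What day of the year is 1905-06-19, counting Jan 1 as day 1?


Date: June 19, 1905
Days in months 1 through 5: 151
Plus 19 days in June

Day of year: 170


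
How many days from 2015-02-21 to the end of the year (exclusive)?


Day of year: 52 of 365
Remaining = 365 - 52

313 days


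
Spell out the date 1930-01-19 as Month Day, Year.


ISO 1930-01-19 parses as year=1930, month=01, day=19
Month 1 -> January

January 19, 1930


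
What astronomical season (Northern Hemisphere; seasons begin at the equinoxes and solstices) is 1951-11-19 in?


Date: November 19
Astronomical Autumn (approx.; exact equinox/solstice day varies by year): September 22 to December 20
November 19 falls within the Autumn window

Autumn


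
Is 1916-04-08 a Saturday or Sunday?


Anchor: Jan 1, 1916. With p = 1916 - 1 = 1915: (p + p//4 - p//100 + p//400) mod 7 = (1915 + 478 - 19 + 4) mod 7 = 2378 mod 7 = 5 -> Saturday (Mon=0 ... Sun=6)
Day of year: 99; offset = 98
Weekday index = (5 + 98) mod 7 = 5 -> Saturday
Weekend days: Saturday, Sunday

Yes


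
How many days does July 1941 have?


July 1941

31 days


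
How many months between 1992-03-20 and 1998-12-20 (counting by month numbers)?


From March 1992 to December 1998
6 years * 12 = 72 months, plus 9 months = 81

81 months


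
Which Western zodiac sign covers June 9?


Date: June 9
Conventional tropical zodiac dates: Gemini from May 21 onward; Cancer starts June 21
June 9 falls within the Gemini range

Gemini


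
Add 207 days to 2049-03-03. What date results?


Start: 2049-03-03, add 207 days
March 2049 has 31 days: 31 - 3 = 28 days to March 31 -> 179 left
April 2049 has 30 days -> 149 left
May 2049 has 31 days -> 118 left
June 2049 has 30 days -> 88 left
July 2049 has 31 days -> 57 left
August 2049 has 31 days -> 26 left
September 2049: 26 <= 30 -> lands on September 26

Result: 2049-09-26
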